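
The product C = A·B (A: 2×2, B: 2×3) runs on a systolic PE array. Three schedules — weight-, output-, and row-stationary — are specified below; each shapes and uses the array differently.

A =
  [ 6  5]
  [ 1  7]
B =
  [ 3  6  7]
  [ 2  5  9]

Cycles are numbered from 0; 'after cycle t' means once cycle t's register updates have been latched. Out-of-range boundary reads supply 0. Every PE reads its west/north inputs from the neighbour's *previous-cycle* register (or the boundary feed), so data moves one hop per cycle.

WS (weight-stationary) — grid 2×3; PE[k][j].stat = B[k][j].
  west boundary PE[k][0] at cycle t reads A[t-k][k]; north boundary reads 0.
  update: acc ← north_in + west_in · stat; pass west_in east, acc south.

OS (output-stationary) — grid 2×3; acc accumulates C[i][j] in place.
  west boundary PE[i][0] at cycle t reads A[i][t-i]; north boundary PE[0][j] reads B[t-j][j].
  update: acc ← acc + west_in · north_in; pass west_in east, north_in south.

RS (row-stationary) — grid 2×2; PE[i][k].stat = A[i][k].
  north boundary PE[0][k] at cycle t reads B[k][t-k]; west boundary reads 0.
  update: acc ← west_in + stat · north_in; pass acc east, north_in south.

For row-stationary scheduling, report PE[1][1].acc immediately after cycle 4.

RS 2×2: PE[1][1] cycle-by-cycle (with neighbour feeds):
  after 0 — PE[0][1] acc=0, pass-E 0, pass-S 0
  after 0 — PE[1][0] acc=0, pass-E 0, pass-S 0
  after 0 — PE[1][1] acc=0, pass-E 0, pass-S 0
  after 1 — PE[0][1] acc=28, pass-E 28, pass-S 2
  after 1 — PE[1][0] acc=3, pass-E 3, pass-S 3
  after 1 — PE[1][1] acc=0, pass-E 0, pass-S 0
  after 2 — PE[0][1] acc=61, pass-E 61, pass-S 5
  after 2 — PE[1][0] acc=6, pass-E 6, pass-S 6
  after 2 — PE[1][1] acc=17, pass-E 17, pass-S 2
  after 3 — PE[0][1] acc=87, pass-E 87, pass-S 9
  after 3 — PE[1][0] acc=7, pass-E 7, pass-S 7
  after 3 — PE[1][1] acc=41, pass-E 41, pass-S 5
  after 4 — PE[0][1] acc=0, pass-E 0, pass-S 0
  after 4 — PE[1][0] acc=0, pass-E 0, pass-S 0
  after 4 — PE[1][1] acc=70, pass-E 70, pass-S 9

PE[1][1].acc = 70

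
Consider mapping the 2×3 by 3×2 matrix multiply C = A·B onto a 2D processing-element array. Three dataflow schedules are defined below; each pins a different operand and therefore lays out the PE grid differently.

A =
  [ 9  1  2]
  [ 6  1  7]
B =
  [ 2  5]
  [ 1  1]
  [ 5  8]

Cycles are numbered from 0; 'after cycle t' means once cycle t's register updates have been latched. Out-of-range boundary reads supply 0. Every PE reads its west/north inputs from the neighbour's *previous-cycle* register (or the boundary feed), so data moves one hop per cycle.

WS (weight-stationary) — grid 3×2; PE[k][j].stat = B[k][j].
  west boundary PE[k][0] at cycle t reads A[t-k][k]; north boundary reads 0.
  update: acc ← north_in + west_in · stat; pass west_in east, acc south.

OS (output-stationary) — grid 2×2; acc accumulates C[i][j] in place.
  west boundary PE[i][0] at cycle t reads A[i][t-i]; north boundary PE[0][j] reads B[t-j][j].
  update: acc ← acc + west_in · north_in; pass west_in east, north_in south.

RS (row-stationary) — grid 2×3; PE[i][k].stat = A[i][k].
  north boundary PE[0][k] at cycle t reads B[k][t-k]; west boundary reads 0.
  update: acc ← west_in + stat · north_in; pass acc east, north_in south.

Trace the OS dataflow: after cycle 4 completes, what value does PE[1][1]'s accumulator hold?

OS (2×2). Following PE[1][1] plus its west/north inputs:
  cycle 0: PE[0][1] → acc 0, east 0, south 0
  cycle 0: PE[1][0] → acc 0, east 0, south 0
  cycle 0: PE[1][1] → acc 0, east 0, south 0
  cycle 1: PE[0][1] → acc 45, east 9, south 5
  cycle 1: PE[1][0] → acc 12, east 6, south 2
  cycle 1: PE[1][1] → acc 0, east 0, south 0
  cycle 2: PE[0][1] → acc 46, east 1, south 1
  cycle 2: PE[1][0] → acc 13, east 1, south 1
  cycle 2: PE[1][1] → acc 30, east 6, south 5
  cycle 3: PE[0][1] → acc 62, east 2, south 8
  cycle 3: PE[1][0] → acc 48, east 7, south 5
  cycle 3: PE[1][1] → acc 31, east 1, south 1
  cycle 4: PE[0][1] → acc 62, east 0, south 0
  cycle 4: PE[1][0] → acc 48, east 0, south 0
  cycle 4: PE[1][1] → acc 87, east 7, south 8

PE[1][1].acc = 87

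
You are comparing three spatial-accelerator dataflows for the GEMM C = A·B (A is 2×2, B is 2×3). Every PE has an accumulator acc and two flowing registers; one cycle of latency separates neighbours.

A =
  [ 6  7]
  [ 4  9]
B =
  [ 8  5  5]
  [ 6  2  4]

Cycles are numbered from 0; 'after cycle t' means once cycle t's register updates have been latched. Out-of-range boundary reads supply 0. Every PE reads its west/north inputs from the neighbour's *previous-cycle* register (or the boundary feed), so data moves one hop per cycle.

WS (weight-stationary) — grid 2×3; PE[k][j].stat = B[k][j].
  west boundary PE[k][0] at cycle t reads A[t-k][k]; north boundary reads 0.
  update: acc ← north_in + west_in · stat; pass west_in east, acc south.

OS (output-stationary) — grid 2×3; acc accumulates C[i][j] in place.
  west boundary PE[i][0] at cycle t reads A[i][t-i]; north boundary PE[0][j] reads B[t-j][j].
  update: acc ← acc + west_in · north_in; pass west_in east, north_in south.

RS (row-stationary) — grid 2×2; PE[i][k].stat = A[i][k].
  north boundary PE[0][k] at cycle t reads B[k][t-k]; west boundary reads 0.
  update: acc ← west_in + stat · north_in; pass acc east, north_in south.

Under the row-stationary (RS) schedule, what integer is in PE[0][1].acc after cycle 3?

PE[0][1].acc = 58

RS (2×2). Following PE[0][1] plus its west/north inputs:
  0: (0,0).acc=48  regs=<48,8>
  0: (0,1).acc=0  regs=<0,0>
  1: (0,0).acc=30  regs=<30,5>
  1: (0,1).acc=90  regs=<90,6>
  2: (0,0).acc=30  regs=<30,5>
  2: (0,1).acc=44  regs=<44,2>
  3: (0,0).acc=0  regs=<0,0>
  3: (0,1).acc=58  regs=<58,4>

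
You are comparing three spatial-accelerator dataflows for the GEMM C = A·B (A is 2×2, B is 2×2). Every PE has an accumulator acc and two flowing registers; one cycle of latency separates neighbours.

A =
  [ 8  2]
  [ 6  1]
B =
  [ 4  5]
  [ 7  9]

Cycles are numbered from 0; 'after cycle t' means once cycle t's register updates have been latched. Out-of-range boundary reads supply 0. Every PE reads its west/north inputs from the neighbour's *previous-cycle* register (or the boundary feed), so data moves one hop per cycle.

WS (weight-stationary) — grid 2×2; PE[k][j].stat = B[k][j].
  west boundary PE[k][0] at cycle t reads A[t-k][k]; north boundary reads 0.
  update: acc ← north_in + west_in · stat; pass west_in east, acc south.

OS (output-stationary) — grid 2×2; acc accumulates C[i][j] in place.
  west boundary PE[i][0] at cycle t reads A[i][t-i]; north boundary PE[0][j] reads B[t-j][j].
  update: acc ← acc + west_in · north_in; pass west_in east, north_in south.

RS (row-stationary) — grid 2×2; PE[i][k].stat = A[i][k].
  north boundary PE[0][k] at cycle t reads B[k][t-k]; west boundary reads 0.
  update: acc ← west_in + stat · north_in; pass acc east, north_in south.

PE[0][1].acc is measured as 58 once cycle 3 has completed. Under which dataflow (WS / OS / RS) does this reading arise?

— WS: 2×2; PE[0][1] trace:
  cycle 0: PE[0][1] → acc 0, east 0, south 0
  cycle 1: PE[0][1] → acc 40, east 8, south 40
  cycle 2: PE[0][1] → acc 30, east 6, south 30
  cycle 3: PE[0][1] → acc 0, east 0, south 0
— OS: 2×2; PE[0][1] trace:
  cycle 0: PE[0][1] → acc 0, east 0, south 0
  cycle 1: PE[0][1] → acc 40, east 8, south 5
  cycle 2: PE[0][1] → acc 58, east 2, south 9
  cycle 3: PE[0][1] → acc 58, east 0, south 0
— RS: 2×2; PE[0][1] trace:
  cycle 0: PE[0][1] → acc 0, east 0, south 0
  cycle 1: PE[0][1] → acc 46, east 46, south 7
  cycle 2: PE[0][1] → acc 58, east 58, south 9
  cycle 3: PE[0][1] → acc 0, east 0, south 0

dataflow = OS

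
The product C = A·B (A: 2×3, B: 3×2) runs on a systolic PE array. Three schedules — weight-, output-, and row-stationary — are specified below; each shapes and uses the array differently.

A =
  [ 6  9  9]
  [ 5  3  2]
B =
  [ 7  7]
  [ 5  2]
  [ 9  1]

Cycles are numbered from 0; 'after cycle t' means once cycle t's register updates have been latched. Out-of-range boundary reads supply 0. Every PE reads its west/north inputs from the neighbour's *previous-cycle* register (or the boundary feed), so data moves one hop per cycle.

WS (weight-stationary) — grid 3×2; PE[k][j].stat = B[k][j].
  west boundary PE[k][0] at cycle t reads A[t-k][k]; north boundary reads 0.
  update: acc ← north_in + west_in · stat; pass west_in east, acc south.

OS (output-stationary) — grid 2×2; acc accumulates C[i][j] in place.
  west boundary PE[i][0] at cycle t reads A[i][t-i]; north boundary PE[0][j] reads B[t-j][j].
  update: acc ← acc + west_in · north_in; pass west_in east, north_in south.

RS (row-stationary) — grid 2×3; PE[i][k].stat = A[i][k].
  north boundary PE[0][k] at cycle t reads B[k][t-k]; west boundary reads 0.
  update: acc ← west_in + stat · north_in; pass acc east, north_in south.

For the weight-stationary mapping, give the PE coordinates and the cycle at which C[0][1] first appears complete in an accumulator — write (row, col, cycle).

WS: C[0][1] accumulates in PE[2][1]:
  t=0 PE[2][1]: acc=0 h=0 v=0
  t=1 PE[2][1]: acc=0 h=0 v=0
  t=2 PE[2][1]: acc=0 h=0 v=0
  t=3 PE[2][1]: acc=69 h=9 v=69

(row, col, cycle) = (2, 1, 3)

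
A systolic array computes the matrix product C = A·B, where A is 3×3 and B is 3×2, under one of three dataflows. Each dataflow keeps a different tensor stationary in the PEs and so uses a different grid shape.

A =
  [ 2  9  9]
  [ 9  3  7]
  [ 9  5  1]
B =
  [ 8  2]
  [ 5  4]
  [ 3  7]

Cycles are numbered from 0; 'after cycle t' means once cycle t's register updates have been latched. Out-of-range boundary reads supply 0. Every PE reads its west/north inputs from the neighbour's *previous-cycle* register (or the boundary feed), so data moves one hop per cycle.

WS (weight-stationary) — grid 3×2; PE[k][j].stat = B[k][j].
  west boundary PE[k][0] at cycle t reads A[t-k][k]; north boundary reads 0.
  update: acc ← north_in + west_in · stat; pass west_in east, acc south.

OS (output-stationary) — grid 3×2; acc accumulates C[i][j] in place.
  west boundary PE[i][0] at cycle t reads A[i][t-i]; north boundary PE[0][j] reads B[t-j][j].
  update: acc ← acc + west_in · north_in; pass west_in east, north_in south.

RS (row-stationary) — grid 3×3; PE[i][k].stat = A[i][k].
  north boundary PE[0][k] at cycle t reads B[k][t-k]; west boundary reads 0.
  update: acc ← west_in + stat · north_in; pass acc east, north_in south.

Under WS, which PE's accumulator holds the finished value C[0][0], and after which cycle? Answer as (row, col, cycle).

(row, col, cycle) = (2, 0, 2)

WS: C[0][0] accumulates in PE[2][0]:
  [0] (2,0) acc=0 (h:0 v:0)
  [1] (2,0) acc=0 (h:0 v:0)
  [2] (2,0) acc=88 (h:9 v:88)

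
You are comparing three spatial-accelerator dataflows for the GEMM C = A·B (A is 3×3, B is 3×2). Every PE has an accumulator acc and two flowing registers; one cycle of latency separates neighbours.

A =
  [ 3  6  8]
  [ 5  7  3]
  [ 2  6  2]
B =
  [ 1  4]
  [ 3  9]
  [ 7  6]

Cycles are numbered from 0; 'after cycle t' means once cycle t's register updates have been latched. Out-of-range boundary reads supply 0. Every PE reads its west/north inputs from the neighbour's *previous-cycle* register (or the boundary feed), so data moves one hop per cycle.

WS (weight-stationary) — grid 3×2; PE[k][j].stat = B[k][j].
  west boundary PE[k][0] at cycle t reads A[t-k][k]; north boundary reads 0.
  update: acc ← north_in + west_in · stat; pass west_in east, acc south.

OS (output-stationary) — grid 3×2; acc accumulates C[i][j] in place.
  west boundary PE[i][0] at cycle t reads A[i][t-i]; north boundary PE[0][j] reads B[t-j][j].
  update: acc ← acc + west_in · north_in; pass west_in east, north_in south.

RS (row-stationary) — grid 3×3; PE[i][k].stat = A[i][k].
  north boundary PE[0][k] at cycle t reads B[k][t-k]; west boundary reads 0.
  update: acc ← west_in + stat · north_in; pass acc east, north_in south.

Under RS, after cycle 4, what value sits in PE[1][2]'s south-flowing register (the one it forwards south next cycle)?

register = 6

RS on a 3×3 grid — tracing PE[1][2] and its feeders:
  t=0 PE[0][2]: acc=0 h=0 v=0
  t=0 PE[1][1]: acc=0 h=0 v=0
  t=0 PE[1][2]: acc=0 h=0 v=0
  t=1 PE[0][2]: acc=0 h=0 v=0
  t=1 PE[1][1]: acc=0 h=0 v=0
  t=1 PE[1][2]: acc=0 h=0 v=0
  t=2 PE[0][2]: acc=77 h=77 v=7
  t=2 PE[1][1]: acc=26 h=26 v=3
  t=2 PE[1][2]: acc=0 h=0 v=0
  t=3 PE[0][2]: acc=114 h=114 v=6
  t=3 PE[1][1]: acc=83 h=83 v=9
  t=3 PE[1][2]: acc=47 h=47 v=7
  t=4 PE[0][2]: acc=0 h=0 v=0
  t=4 PE[1][1]: acc=0 h=0 v=0
  t=4 PE[1][2]: acc=101 h=101 v=6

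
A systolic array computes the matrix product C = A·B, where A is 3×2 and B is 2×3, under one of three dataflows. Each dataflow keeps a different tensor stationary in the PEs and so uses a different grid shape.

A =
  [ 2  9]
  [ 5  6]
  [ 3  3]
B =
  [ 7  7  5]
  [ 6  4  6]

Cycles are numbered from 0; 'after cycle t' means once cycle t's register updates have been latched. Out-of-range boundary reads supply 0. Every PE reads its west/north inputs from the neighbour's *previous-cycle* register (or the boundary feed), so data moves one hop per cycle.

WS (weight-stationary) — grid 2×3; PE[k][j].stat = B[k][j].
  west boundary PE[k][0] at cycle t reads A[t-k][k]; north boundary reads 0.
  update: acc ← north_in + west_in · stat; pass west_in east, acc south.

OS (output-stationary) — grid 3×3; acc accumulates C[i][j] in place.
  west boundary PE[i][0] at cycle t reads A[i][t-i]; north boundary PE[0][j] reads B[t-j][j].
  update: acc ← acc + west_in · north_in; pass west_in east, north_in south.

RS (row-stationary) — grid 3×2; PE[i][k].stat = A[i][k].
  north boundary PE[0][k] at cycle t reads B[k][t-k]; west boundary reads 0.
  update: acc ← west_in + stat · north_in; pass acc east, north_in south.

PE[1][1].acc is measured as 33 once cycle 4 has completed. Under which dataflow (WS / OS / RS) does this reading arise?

dataflow = WS

WS (2×3 grid), PE[1][1]:
  [0] (1,1) acc=0 (h:0 v:0)
  [1] (1,1) acc=0 (h:0 v:0)
  [2] (1,1) acc=50 (h:9 v:50)
  [3] (1,1) acc=59 (h:6 v:59)
  [4] (1,1) acc=33 (h:3 v:33)
OS (3×3 grid), PE[1][1]:
  [0] (1,1) acc=0 (h:0 v:0)
  [1] (1,1) acc=0 (h:0 v:0)
  [2] (1,1) acc=35 (h:5 v:7)
  [3] (1,1) acc=59 (h:6 v:4)
  [4] (1,1) acc=59 (h:0 v:0)
RS (3×2 grid), PE[1][1]:
  [0] (1,1) acc=0 (h:0 v:0)
  [1] (1,1) acc=0 (h:0 v:0)
  [2] (1,1) acc=71 (h:71 v:6)
  [3] (1,1) acc=59 (h:59 v:4)
  [4] (1,1) acc=61 (h:61 v:6)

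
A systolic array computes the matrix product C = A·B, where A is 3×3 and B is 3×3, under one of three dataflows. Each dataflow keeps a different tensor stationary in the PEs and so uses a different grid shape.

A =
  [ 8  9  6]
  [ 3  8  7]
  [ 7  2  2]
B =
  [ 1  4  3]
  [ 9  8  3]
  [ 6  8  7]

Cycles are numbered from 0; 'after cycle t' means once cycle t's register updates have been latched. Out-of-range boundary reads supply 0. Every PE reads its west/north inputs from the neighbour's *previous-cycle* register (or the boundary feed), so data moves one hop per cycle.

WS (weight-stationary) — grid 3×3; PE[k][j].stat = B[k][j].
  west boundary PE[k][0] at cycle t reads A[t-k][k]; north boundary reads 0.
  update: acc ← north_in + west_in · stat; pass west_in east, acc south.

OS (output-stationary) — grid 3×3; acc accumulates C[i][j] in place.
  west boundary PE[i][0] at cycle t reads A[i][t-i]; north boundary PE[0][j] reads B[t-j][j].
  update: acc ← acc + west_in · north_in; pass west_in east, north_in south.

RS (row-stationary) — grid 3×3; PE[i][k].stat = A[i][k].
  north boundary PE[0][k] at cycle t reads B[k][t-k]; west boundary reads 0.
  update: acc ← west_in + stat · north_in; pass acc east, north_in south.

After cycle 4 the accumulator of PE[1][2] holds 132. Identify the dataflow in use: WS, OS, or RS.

dataflow = RS

Under WS (3×3), PE[1][2]:
  0: (1,2).acc=0  regs=<0,0>
  1: (1,2).acc=0  regs=<0,0>
  2: (1,2).acc=0  regs=<0,0>
  3: (1,2).acc=51  regs=<9,51>
  4: (1,2).acc=33  regs=<8,33>
Under OS (3×3), PE[1][2]:
  0: (1,2).acc=0  regs=<0,0>
  1: (1,2).acc=0  regs=<0,0>
  2: (1,2).acc=0  regs=<0,0>
  3: (1,2).acc=9  regs=<3,3>
  4: (1,2).acc=33  regs=<8,3>
Under RS (3×3), PE[1][2]:
  0: (1,2).acc=0  regs=<0,0>
  1: (1,2).acc=0  regs=<0,0>
  2: (1,2).acc=0  regs=<0,0>
  3: (1,2).acc=117  regs=<117,6>
  4: (1,2).acc=132  regs=<132,8>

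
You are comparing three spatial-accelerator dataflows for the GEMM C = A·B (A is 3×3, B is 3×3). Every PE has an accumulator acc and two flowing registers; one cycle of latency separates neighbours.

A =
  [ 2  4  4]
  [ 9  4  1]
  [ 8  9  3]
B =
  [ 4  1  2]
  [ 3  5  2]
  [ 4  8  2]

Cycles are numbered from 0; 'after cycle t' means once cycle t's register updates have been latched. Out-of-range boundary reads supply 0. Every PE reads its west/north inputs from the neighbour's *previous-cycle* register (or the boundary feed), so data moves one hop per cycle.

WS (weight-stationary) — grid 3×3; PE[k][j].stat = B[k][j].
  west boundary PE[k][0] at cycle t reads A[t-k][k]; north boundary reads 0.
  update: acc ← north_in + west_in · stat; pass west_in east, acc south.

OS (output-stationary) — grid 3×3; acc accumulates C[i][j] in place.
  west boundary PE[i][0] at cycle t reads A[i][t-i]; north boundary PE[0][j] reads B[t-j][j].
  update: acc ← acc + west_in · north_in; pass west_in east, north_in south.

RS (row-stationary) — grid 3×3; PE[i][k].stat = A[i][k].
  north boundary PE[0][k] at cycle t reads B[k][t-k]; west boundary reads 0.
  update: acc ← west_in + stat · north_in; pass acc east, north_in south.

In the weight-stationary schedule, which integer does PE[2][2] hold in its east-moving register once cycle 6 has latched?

register = 3

WS (3×3). Following PE[2][2] plus its west/north inputs:
  cycle 0: PE[1][2] → acc 0, east 0, south 0
  cycle 0: PE[2][1] → acc 0, east 0, south 0
  cycle 0: PE[2][2] → acc 0, east 0, south 0
  cycle 1: PE[1][2] → acc 0, east 0, south 0
  cycle 1: PE[2][1] → acc 0, east 0, south 0
  cycle 1: PE[2][2] → acc 0, east 0, south 0
  cycle 2: PE[1][2] → acc 0, east 0, south 0
  cycle 2: PE[2][1] → acc 0, east 0, south 0
  cycle 2: PE[2][2] → acc 0, east 0, south 0
  cycle 3: PE[1][2] → acc 12, east 4, south 12
  cycle 3: PE[2][1] → acc 54, east 4, south 54
  cycle 3: PE[2][2] → acc 0, east 0, south 0
  cycle 4: PE[1][2] → acc 26, east 4, south 26
  cycle 4: PE[2][1] → acc 37, east 1, south 37
  cycle 4: PE[2][2] → acc 20, east 4, south 20
  cycle 5: PE[1][2] → acc 34, east 9, south 34
  cycle 5: PE[2][1] → acc 77, east 3, south 77
  cycle 5: PE[2][2] → acc 28, east 1, south 28
  cycle 6: PE[1][2] → acc 0, east 0, south 0
  cycle 6: PE[2][1] → acc 0, east 0, south 0
  cycle 6: PE[2][2] → acc 40, east 3, south 40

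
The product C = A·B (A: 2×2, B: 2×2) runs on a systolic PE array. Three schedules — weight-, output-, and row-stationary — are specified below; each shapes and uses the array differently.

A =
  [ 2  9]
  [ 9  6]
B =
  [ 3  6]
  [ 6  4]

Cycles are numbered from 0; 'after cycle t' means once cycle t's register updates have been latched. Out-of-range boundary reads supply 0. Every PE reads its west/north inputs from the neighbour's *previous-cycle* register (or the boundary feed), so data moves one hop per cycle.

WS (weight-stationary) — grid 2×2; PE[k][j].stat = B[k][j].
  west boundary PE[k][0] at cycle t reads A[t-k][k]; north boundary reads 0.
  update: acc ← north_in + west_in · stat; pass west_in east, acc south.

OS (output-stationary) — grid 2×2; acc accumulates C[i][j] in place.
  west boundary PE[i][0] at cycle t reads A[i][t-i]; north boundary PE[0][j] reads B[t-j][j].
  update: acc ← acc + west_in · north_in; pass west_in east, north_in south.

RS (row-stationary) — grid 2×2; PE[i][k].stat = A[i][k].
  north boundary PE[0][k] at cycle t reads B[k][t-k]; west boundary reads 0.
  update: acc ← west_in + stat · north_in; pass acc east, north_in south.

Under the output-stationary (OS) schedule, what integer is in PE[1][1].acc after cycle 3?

PE[1][1].acc = 78

OS (2×2). Following PE[1][1] plus its west/north inputs:
  after 0 — PE[0][1] acc=0, pass-E 0, pass-S 0
  after 0 — PE[1][0] acc=0, pass-E 0, pass-S 0
  after 0 — PE[1][1] acc=0, pass-E 0, pass-S 0
  after 1 — PE[0][1] acc=12, pass-E 2, pass-S 6
  after 1 — PE[1][0] acc=27, pass-E 9, pass-S 3
  after 1 — PE[1][1] acc=0, pass-E 0, pass-S 0
  after 2 — PE[0][1] acc=48, pass-E 9, pass-S 4
  after 2 — PE[1][0] acc=63, pass-E 6, pass-S 6
  after 2 — PE[1][1] acc=54, pass-E 9, pass-S 6
  after 3 — PE[0][1] acc=48, pass-E 0, pass-S 0
  after 3 — PE[1][0] acc=63, pass-E 0, pass-S 0
  after 3 — PE[1][1] acc=78, pass-E 6, pass-S 4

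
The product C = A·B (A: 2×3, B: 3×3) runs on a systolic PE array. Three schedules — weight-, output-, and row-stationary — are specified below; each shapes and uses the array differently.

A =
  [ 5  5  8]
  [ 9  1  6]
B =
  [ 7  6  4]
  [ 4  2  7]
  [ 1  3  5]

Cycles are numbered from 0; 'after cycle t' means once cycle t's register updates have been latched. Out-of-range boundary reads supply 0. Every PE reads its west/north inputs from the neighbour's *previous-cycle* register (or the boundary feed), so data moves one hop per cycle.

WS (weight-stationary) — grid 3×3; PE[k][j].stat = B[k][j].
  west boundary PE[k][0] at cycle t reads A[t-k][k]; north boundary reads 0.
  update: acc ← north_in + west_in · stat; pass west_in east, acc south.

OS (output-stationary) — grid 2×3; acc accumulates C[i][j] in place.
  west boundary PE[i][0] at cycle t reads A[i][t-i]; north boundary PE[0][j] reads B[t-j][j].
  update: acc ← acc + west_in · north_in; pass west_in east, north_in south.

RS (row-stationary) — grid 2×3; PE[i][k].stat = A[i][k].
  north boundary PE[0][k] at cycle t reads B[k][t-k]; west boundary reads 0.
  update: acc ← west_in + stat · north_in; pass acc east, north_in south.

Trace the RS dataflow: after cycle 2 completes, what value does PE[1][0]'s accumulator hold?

RS 2×3: PE[1][0] cycle-by-cycle (with neighbour feeds):
  [0] (0,0) acc=35 (h:35 v:7)
  [0] (1,0) acc=0 (h:0 v:0)
  [1] (0,0) acc=30 (h:30 v:6)
  [1] (1,0) acc=63 (h:63 v:7)
  [2] (0,0) acc=20 (h:20 v:4)
  [2] (1,0) acc=54 (h:54 v:6)

PE[1][0].acc = 54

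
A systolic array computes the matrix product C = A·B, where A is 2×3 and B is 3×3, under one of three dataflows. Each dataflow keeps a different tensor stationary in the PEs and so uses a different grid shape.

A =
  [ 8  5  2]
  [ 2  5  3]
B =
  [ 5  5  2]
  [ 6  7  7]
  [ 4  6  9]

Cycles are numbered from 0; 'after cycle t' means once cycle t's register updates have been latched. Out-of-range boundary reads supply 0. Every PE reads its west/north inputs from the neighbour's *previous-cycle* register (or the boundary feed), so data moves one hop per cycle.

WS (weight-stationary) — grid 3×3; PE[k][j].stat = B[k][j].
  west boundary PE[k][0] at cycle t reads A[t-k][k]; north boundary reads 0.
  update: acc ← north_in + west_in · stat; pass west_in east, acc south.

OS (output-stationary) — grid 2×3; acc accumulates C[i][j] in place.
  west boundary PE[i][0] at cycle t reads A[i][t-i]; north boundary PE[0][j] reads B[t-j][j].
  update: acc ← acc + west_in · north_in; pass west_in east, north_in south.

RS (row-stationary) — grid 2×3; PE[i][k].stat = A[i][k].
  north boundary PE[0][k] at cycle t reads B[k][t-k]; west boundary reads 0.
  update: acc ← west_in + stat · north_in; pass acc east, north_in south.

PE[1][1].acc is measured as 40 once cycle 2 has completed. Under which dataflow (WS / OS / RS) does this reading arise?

dataflow = RS

Under WS (3×3), PE[1][1]:
  @0  [1,1]  acc 0  |  →0  ↓0
  @1  [1,1]  acc 0  |  →0  ↓0
  @2  [1,1]  acc 75  |  →5  ↓75
Under OS (2×3), PE[1][1]:
  @0  [1,1]  acc 0  |  →0  ↓0
  @1  [1,1]  acc 0  |  →0  ↓0
  @2  [1,1]  acc 10  |  →2  ↓5
Under RS (2×3), PE[1][1]:
  @0  [1,1]  acc 0  |  →0  ↓0
  @1  [1,1]  acc 0  |  →0  ↓0
  @2  [1,1]  acc 40  |  →40  ↓6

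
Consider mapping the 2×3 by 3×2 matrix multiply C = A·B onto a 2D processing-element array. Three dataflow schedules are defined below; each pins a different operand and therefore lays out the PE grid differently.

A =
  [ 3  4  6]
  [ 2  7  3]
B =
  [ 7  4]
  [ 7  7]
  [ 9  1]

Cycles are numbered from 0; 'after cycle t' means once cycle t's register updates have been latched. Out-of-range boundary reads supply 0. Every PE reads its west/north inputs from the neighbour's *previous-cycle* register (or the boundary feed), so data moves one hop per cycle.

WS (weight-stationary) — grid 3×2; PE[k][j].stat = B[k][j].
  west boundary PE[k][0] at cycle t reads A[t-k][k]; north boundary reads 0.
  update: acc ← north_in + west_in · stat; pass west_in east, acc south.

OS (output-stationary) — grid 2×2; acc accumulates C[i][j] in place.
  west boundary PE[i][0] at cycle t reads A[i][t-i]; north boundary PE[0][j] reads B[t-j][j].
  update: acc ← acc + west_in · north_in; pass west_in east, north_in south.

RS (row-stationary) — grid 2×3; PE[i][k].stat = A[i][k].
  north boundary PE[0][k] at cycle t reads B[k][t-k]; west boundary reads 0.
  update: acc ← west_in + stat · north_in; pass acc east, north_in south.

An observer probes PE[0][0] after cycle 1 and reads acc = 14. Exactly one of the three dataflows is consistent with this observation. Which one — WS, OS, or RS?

— WS: 3×2; PE[0][0] trace:
  t=0 PE[0][0]: acc=21 h=3 v=21
  t=1 PE[0][0]: acc=14 h=2 v=14
— OS: 2×2; PE[0][0] trace:
  t=0 PE[0][0]: acc=21 h=3 v=7
  t=1 PE[0][0]: acc=49 h=4 v=7
— RS: 2×3; PE[0][0] trace:
  t=0 PE[0][0]: acc=21 h=21 v=7
  t=1 PE[0][0]: acc=12 h=12 v=4

dataflow = WS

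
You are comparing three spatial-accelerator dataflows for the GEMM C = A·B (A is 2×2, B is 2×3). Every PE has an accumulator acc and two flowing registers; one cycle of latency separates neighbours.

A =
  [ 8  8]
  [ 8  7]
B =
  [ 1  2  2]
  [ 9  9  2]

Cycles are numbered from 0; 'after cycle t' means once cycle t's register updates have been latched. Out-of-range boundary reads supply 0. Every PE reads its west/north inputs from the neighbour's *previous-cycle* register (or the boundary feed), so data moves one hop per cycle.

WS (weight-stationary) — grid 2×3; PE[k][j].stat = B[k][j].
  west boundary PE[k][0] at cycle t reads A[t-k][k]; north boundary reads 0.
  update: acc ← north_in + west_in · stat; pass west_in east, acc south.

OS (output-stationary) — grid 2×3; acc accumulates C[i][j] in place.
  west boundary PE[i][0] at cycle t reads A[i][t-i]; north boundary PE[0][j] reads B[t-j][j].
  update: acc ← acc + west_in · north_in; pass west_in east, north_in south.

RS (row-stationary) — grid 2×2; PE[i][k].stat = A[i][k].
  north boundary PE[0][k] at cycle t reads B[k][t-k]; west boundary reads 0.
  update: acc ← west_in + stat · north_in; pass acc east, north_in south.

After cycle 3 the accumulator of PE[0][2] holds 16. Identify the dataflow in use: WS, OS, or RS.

WS (2×3 grid), PE[0][2]:
  cycle 0: PE[0][2] → acc 0, east 0, south 0
  cycle 1: PE[0][2] → acc 0, east 0, south 0
  cycle 2: PE[0][2] → acc 16, east 8, south 16
  cycle 3: PE[0][2] → acc 16, east 8, south 16
OS (2×3 grid), PE[0][2]:
  cycle 0: PE[0][2] → acc 0, east 0, south 0
  cycle 1: PE[0][2] → acc 0, east 0, south 0
  cycle 2: PE[0][2] → acc 16, east 8, south 2
  cycle 3: PE[0][2] → acc 32, east 8, south 2
RS (2×2): PE[0][2] does not exist.

dataflow = WS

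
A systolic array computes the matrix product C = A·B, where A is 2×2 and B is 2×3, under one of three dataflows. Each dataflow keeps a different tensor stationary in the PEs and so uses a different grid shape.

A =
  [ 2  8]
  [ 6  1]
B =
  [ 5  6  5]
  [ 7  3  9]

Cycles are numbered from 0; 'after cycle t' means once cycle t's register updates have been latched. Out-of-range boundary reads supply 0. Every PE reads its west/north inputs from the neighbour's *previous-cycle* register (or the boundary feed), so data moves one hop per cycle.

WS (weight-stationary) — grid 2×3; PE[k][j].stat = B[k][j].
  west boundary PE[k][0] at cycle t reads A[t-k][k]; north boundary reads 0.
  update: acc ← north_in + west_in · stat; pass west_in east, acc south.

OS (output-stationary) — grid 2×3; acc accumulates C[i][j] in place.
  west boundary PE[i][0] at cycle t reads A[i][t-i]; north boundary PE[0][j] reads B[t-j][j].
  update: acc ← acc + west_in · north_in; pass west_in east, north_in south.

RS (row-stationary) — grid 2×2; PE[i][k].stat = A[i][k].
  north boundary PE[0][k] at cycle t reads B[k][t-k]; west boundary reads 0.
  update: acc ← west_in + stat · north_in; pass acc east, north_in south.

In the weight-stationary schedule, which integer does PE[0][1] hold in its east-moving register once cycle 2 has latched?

Tracing WS — 2×3 array, target PE[0][1]:
  t=0 PE[0][0]: acc=10 h=2 v=10
  t=0 PE[0][1]: acc=0 h=0 v=0
  t=1 PE[0][0]: acc=30 h=6 v=30
  t=1 PE[0][1]: acc=12 h=2 v=12
  t=2 PE[0][0]: acc=0 h=0 v=0
  t=2 PE[0][1]: acc=36 h=6 v=36

register = 6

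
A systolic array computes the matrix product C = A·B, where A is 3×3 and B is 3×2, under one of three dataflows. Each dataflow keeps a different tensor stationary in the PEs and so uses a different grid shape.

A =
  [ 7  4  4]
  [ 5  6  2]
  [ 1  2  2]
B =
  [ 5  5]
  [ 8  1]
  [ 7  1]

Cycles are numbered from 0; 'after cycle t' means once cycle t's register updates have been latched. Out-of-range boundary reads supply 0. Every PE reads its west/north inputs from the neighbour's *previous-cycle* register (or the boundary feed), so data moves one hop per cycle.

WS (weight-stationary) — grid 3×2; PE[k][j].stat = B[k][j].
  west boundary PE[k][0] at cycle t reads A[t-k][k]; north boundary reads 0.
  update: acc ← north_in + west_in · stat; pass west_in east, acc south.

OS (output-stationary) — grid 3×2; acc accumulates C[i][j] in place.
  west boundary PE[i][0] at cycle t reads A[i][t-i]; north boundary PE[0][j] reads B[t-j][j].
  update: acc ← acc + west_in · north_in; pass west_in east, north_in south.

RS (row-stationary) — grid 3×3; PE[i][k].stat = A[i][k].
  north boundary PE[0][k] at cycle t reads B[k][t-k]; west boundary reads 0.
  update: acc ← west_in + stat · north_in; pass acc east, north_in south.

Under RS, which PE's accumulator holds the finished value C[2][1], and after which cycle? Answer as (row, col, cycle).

RS — PE[2][2] is where C[2][1] collects:
  t=0 PE[2][2]: acc=0 h=0 v=0
  t=1 PE[2][2]: acc=0 h=0 v=0
  t=2 PE[2][2]: acc=0 h=0 v=0
  t=3 PE[2][2]: acc=0 h=0 v=0
  t=4 PE[2][2]: acc=35 h=35 v=7
  t=5 PE[2][2]: acc=9 h=9 v=1

(row, col, cycle) = (2, 2, 5)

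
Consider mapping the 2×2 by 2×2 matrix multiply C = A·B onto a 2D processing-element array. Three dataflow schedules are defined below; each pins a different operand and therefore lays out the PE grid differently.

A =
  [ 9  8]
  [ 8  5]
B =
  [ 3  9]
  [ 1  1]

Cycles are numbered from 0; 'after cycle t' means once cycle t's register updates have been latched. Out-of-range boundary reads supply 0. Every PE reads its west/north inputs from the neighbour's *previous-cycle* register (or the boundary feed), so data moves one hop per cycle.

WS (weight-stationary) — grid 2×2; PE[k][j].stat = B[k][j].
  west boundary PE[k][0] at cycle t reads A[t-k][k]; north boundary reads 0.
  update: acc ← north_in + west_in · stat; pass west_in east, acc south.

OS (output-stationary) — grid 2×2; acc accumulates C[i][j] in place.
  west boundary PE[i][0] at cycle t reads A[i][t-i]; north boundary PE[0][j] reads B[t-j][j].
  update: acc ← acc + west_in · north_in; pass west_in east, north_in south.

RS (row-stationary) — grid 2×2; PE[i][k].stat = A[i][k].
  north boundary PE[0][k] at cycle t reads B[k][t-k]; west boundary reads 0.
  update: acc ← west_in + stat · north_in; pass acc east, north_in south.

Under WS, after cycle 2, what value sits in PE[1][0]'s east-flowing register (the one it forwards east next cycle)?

register = 5

Tracing WS — 2×2 array, target PE[1][0]:
  cycle 0: PE[0][0] → acc 27, east 9, south 27
  cycle 0: PE[1][0] → acc 0, east 0, south 0
  cycle 1: PE[0][0] → acc 24, east 8, south 24
  cycle 1: PE[1][0] → acc 35, east 8, south 35
  cycle 2: PE[0][0] → acc 0, east 0, south 0
  cycle 2: PE[1][0] → acc 29, east 5, south 29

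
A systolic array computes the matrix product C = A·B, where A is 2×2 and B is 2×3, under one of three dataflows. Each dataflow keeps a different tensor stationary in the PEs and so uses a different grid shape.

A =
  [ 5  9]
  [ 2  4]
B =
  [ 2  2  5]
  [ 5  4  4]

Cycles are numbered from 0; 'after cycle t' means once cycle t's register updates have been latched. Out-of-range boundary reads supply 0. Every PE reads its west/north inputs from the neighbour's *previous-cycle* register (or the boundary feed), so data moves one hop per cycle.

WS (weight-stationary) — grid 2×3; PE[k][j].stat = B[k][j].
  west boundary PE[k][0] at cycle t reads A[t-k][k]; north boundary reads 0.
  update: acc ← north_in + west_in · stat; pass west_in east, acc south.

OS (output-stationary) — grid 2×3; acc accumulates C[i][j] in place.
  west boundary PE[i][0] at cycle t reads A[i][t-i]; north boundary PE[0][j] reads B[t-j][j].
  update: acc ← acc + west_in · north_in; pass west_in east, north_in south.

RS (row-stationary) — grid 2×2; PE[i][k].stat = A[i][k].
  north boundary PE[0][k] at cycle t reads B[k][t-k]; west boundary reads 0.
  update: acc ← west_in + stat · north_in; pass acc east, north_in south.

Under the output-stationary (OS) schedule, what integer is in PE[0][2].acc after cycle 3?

PE[0][2].acc = 61

OS 2×3: PE[0][2] cycle-by-cycle (with neighbour feeds):
  after 0 — PE[0][1] acc=0, pass-E 0, pass-S 0
  after 0 — PE[0][2] acc=0, pass-E 0, pass-S 0
  after 1 — PE[0][1] acc=10, pass-E 5, pass-S 2
  after 1 — PE[0][2] acc=0, pass-E 0, pass-S 0
  after 2 — PE[0][1] acc=46, pass-E 9, pass-S 4
  after 2 — PE[0][2] acc=25, pass-E 5, pass-S 5
  after 3 — PE[0][1] acc=46, pass-E 0, pass-S 0
  after 3 — PE[0][2] acc=61, pass-E 9, pass-S 4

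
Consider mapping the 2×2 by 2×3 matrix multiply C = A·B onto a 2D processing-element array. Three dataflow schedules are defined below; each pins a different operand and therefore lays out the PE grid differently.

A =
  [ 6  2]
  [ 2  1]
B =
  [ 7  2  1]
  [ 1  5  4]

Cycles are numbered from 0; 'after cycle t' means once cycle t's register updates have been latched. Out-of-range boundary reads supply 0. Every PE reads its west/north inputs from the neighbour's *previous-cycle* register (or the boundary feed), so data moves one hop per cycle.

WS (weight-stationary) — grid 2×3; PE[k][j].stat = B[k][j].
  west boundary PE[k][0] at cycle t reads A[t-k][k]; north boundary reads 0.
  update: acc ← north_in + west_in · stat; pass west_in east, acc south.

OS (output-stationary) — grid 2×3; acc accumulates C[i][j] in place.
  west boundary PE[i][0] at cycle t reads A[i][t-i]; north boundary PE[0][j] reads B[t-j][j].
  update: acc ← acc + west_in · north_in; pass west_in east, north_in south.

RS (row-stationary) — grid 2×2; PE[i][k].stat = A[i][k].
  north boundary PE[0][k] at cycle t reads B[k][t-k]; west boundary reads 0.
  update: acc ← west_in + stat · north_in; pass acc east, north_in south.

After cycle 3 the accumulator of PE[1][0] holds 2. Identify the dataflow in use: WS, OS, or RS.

WS [2×3] PE[1][0] across cycles:
  @0  [1,0]  acc 0  |  →0  ↓0
  @1  [1,0]  acc 44  |  →2  ↓44
  @2  [1,0]  acc 15  |  →1  ↓15
  @3  [1,0]  acc 0  |  →0  ↓0
OS [2×3] PE[1][0] across cycles:
  @0  [1,0]  acc 0  |  →0  ↓0
  @1  [1,0]  acc 14  |  →2  ↓7
  @2  [1,0]  acc 15  |  →1  ↓1
  @3  [1,0]  acc 15  |  →0  ↓0
RS [2×2] PE[1][0] across cycles:
  @0  [1,0]  acc 0  |  →0  ↓0
  @1  [1,0]  acc 14  |  →14  ↓7
  @2  [1,0]  acc 4  |  →4  ↓2
  @3  [1,0]  acc 2  |  →2  ↓1

dataflow = RS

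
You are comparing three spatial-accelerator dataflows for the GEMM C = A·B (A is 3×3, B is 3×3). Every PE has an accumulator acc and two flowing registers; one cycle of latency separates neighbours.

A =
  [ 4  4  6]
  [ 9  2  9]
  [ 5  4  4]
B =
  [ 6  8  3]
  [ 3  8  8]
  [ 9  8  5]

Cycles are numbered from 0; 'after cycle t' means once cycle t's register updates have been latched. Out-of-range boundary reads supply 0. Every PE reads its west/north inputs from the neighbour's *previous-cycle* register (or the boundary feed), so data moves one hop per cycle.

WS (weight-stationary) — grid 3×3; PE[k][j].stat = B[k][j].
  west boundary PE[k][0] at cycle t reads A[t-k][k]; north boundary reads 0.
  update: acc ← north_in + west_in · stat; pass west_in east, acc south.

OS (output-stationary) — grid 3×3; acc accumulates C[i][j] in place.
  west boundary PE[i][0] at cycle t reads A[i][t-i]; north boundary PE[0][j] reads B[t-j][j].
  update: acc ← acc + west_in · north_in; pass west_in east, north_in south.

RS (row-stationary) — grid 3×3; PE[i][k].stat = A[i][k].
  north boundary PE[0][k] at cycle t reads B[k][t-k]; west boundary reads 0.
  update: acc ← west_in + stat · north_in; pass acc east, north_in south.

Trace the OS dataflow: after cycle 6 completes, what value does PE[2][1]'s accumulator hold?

PE[2][1].acc = 104

OS 3×3: PE[2][1] cycle-by-cycle (with neighbour feeds):
  c0 r1c1: 0 / 0 / 0
  c0 r2c0: 0 / 0 / 0
  c0 r2c1: 0 / 0 / 0
  c1 r1c1: 0 / 0 / 0
  c1 r2c0: 0 / 0 / 0
  c1 r2c1: 0 / 0 / 0
  c2 r1c1: 72 / 9 / 8
  c2 r2c0: 30 / 5 / 6
  c2 r2c1: 0 / 0 / 0
  c3 r1c1: 88 / 2 / 8
  c3 r2c0: 42 / 4 / 3
  c3 r2c1: 40 / 5 / 8
  c4 r1c1: 160 / 9 / 8
  c4 r2c0: 78 / 4 / 9
  c4 r2c1: 72 / 4 / 8
  c5 r1c1: 160 / 0 / 0
  c5 r2c0: 78 / 0 / 0
  c5 r2c1: 104 / 4 / 8
  c6 r1c1: 160 / 0 / 0
  c6 r2c0: 78 / 0 / 0
  c6 r2c1: 104 / 0 / 0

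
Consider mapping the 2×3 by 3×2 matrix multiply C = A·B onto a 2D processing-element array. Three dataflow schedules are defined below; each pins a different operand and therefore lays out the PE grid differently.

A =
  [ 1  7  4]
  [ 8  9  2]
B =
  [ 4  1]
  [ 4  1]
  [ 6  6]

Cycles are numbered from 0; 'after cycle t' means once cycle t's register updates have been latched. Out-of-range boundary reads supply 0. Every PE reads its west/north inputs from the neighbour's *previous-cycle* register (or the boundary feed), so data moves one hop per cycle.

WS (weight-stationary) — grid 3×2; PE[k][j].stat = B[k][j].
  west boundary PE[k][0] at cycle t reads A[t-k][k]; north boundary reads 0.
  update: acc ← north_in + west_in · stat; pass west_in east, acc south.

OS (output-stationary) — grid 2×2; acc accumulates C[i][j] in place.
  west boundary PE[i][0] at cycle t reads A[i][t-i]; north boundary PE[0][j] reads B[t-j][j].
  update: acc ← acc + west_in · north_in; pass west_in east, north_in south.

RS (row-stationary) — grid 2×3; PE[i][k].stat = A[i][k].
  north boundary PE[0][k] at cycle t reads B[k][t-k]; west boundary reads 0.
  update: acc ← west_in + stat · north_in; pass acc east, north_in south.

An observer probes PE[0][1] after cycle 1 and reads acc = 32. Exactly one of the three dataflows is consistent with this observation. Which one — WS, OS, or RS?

WS [3×2] PE[0][1] across cycles:
  t=0 PE[0][1]: acc=0 h=0 v=0
  t=1 PE[0][1]: acc=1 h=1 v=1
OS [2×2] PE[0][1] across cycles:
  t=0 PE[0][1]: acc=0 h=0 v=0
  t=1 PE[0][1]: acc=1 h=1 v=1
RS [2×3] PE[0][1] across cycles:
  t=0 PE[0][1]: acc=0 h=0 v=0
  t=1 PE[0][1]: acc=32 h=32 v=4

dataflow = RS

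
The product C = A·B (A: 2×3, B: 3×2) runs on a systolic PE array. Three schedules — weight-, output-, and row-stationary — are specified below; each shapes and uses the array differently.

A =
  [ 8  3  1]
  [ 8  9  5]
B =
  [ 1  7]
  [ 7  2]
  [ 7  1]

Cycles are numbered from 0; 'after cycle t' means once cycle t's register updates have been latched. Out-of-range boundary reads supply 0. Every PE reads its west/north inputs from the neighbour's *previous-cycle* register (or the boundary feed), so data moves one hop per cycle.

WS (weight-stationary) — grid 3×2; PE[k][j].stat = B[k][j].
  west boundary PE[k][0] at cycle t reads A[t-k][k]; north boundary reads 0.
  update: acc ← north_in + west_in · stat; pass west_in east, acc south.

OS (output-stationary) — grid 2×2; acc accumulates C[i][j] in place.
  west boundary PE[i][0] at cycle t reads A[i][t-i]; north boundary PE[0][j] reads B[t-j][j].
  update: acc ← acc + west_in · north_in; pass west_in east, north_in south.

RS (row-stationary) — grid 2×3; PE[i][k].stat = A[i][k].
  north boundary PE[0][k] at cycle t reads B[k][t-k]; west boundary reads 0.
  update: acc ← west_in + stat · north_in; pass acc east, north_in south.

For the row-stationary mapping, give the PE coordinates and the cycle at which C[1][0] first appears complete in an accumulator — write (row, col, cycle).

(row, col, cycle) = (1, 2, 3)

RS: C[1][0] accumulates in PE[1][2]:
  @0  [1,2]  acc 0  |  →0  ↓0
  @1  [1,2]  acc 0  |  →0  ↓0
  @2  [1,2]  acc 0  |  →0  ↓0
  @3  [1,2]  acc 106  |  →106  ↓7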